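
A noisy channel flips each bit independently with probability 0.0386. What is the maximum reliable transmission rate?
0.7642 bits

For a binary symmetric channel (BSC) with error probability p:
Capacity C = 1 - H(p) bits per symbol

where H(p) = -p log₂(p) - (1-p) log₂(1-p) is the binary entropy function.

H(0.0386) = 0.2358 bits
C = 1 - 0.2358 = 0.7642 bits per symbol

This means we can reliably transmit up to 0.7642 bits of information per channel use.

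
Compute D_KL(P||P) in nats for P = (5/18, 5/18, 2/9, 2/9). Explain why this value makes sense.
0.0000 nats

KL divergence satisfies the Gibbs inequality: D_KL(P||Q) ≥ 0 for all distributions P, Q.

D_KL(P||Q) = Σ p(x) log(p(x)/q(x))
Each term is p(x) × log_e(p(x)/p(x)) = p(x) × log_e(1) = 0, so the sum is 0.
D_KL(P||Q) = 0.0000 nats

When P = Q, the KL divergence is exactly 0, as there is no 'divergence' between identical distributions.

This non-negativity is a fundamental property: relative entropy cannot be negative because it measures how different Q is from P.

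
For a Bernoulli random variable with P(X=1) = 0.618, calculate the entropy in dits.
0.2888 dits

The binary entropy function is:
H(p) = -p log(p) - (1-p) log(1-p)

H(0.618) = -0.618 × log_10(0.618) - 0.382 × log_10(0.382)
H(0.618) = 0.2888 dits

Note: Binary entropy is maximized at p=0.5 (H=1 bit) and minimized at p=0 or p=1 (H=0).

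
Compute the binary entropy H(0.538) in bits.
0.9958 bits

The binary entropy function is:
H(p) = -p log(p) - (1-p) log(1-p)

H(0.538) = -0.538 × log_2(0.538) - 0.462 × log_2(0.462)
H(0.538) = 0.9958 bits

Note: Binary entropy is maximized at p=0.5 (H=1 bit) and minimized at p=0 or p=1 (H=0).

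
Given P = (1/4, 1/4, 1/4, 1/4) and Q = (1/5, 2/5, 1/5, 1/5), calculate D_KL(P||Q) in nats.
0.0499 nats

KL divergence: D_KL(P||Q) = Σ p(x) log(p(x)/q(x))

Computing term by term:
  x=0: 1/4 × log_e[(1/4)/(1/5)] = 1/4 × 0.2231 = 0.0558
  x=1: 1/4 × log_e[(1/4)/(2/5)] = 1/4 × -0.4700 = -0.1175
  x=2: 1/4 × log_e[(1/4)/(1/5)] = 1/4 × 0.2231 = 0.0558
  x=3: 1/4 × log_e[(1/4)/(1/5)] = 1/4 × 0.2231 = 0.0558

D_KL(P||Q) = 0.0499 nats

Note: KL divergence is always non-negative and equals 0 iff P = Q.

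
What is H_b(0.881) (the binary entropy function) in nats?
0.3649 nats

The binary entropy function is:
H(p) = -p log(p) - (1-p) log(1-p)

H(0.881) = -0.881 × log_e(0.881) - 0.119 × log_e(0.119)
H(0.881) = 0.3649 nats

Note: Binary entropy is maximized at p=0.5 (H=1 bit) and minimized at p=0 or p=1 (H=0).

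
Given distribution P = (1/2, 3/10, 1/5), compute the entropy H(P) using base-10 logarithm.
0.4472 dits

Shannon entropy is H(X) = -Σ p(x) log p(x).

For P = (1/2, 3/10, 1/5):
H = -1/2 × log_10(1/2) -3/10 × log_10(3/10) -1/5 × log_10(1/5)
H = 0.4472 dits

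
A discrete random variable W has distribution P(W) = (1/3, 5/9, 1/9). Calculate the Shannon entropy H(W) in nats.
0.9369 nats

Shannon entropy is H(X) = -Σ p(x) log p(x).

For P = (1/3, 5/9, 1/9):
H = -1/3 × log_e(1/3) -5/9 × log_e(5/9) -1/9 × log_e(1/9)
H = 0.9369 nats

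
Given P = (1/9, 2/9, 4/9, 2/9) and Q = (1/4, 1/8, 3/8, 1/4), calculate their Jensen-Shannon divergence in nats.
0.0225 nats

Jensen-Shannon divergence is:
JSD(P||Q) = 0.5 × D_KL(P||M) + 0.5 × D_KL(Q||M)
where M = 0.5 × (P + Q) is the mixture distribution.

M = 0.5 × (1/9, 2/9, 4/9, 2/9) + 0.5 × (1/4, 1/8, 3/8, 1/4) = (0.180556, 0.173611, 0.409722, 0.236111)

D_KL(P||M) = 0.0236 nats
D_KL(Q||M) = 0.0214 nats

JSD(P||Q) = 0.5 × 0.0236 + 0.5 × 0.0214 = 0.0225 nats

Unlike KL divergence, JSD is symmetric and bounded: 0 ≤ JSD ≤ log(2).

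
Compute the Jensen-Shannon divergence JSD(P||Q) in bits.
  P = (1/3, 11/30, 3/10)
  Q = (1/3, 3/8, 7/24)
0.0001 bits

Jensen-Shannon divergence is:
JSD(P||Q) = 0.5 × D_KL(P||M) + 0.5 × D_KL(Q||M)
where M = 0.5 × (P + Q) is the mixture distribution.

M = 0.5 × (1/3, 11/30, 3/10) + 0.5 × (1/3, 3/8, 7/24) = (1/3, 0.370833, 0.295833)

D_KL(P||M) = 0.0001 bits
D_KL(Q||M) = 0.0001 bits

JSD(P||Q) = 0.5 × 0.0001 + 0.5 × 0.0001 = 0.0001 bits

Unlike KL divergence, JSD is symmetric and bounded: 0 ≤ JSD ≤ log(2).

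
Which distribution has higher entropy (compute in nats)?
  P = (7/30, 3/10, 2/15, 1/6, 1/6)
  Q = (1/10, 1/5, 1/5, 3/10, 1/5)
P

Computing entropies in nats:
H(P) = 1.5667
H(Q) = 1.5571

Distribution P has higher entropy.

Intuition: The distribution closer to uniform (more spread out) has higher entropy.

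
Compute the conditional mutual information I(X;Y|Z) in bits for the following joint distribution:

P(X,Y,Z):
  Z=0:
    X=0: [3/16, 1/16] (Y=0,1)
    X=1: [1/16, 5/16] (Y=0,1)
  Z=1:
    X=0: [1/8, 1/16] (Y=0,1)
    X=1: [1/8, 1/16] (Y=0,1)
0.1603 bits

Conditional mutual information: I(X;Y|Z) = H(X|Z) + H(Y|Z) - H(X,Y|Z)

H(Z) = 0.9544
H(X,Z) = 1.9363 → H(X|Z) = 0.9818
H(Y,Z) = 1.9056 → H(Y|Z) = 0.9512
H(X,Y,Z) = 2.7272 → H(X,Y|Z) = 1.7728

I(X;Y|Z) = 0.9818 + 0.9512 - 1.7728 = 0.1603 bits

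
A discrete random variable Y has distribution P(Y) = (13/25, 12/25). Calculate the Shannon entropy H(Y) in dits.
0.3007 dits

Shannon entropy is H(X) = -Σ p(x) log p(x).

For P = (13/25, 12/25):
H = -13/25 × log_10(13/25) -12/25 × log_10(12/25)
H = 0.3007 dits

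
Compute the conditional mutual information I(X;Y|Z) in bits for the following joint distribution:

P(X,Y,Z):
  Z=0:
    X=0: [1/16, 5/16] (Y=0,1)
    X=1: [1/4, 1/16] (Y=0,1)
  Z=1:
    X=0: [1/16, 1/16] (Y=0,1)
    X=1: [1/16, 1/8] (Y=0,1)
0.2203 bits

Conditional mutual information: I(X;Y|Z) = H(X|Z) + H(Y|Z) - H(X,Y|Z)

H(Z) = 0.8960
H(X,Z) = 1.8829 → H(X|Z) = 0.9868
H(Y,Z) = 1.8829 → H(Y|Z) = 0.9868
H(X,Y,Z) = 2.6494 → H(X,Y|Z) = 1.7534

I(X;Y|Z) = 0.9868 + 0.9868 - 1.7534 = 0.2203 bits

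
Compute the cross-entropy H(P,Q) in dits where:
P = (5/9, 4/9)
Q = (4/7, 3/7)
0.2986 dits

Cross-entropy: H(P,Q) = -Σ p(x) log q(x)

Alternatively: H(P,Q) = H(P) + D_KL(P||Q)
H(P) = 0.2983 dits
D_KL(P||Q) = 0.0002 dits

H(P,Q) = 0.2983 + 0.0002 = 0.2986 dits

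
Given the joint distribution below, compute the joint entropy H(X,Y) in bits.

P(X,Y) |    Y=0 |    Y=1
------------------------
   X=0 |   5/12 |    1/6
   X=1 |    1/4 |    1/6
1.8879 bits

Joint entropy is H(X,Y) = -Σ_{x,y} p(x,y) log p(x,y).

Summing over all non-zero entries:
H(X,Y) = -[5/12·log_2(5/12) + 1/6·log_2(1/6) + 1/4·log_2(1/4) + 1/6·log_2(1/6)]
H(X,Y) = 1.8879 bits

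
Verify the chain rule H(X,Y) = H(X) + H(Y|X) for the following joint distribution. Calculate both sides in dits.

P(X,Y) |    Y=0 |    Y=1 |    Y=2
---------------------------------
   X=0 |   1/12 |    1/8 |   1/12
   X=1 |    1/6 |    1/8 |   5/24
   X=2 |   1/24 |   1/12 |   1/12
H(X,Y) = 0.9146, H(X) = 0.4485, H(Y|X) = 0.4661 (all in dits)

Chain rule: H(X,Y) = H(X) + H(Y|X)

Left side — joint entropy directly:
H(X,Y) = -Σ p(x,y) log p(x,y) = 0.9146 dits

Right side — compute H(Y|X) from the conditional distributions:
P(X) = (7/24, 1/2, 5/24), so H(X) = 0.4485 dits
H(Y|X) = Σ_x P(X=x) · H(Y|X=x):
  P(Y|X=0) = (2/7, 3/7, 2/7), H(Y|X=0) = 0.4686, weight P(X=0) = 7/24
  P(Y|X=1) = (1/3, 1/4, 5/12), H(Y|X=1) = 0.4680, weight P(X=1) = 1/2
  P(Y|X=2) = (1/5, 2/5, 2/5), H(Y|X=2) = 0.4581, weight P(X=2) = 5/24
H(Y|X) = 0.4661 dits

H(X) + H(Y|X) = 0.4485 + 0.4661 = 0.9146 dits

Both sides equal 0.9146 dits. ✓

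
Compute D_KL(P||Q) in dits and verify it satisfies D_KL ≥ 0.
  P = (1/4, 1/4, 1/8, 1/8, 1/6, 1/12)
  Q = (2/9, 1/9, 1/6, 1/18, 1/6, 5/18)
0.0857 dits

KL divergence satisfies the Gibbs inequality: D_KL(P||Q) ≥ 0 for all distributions P, Q.

D_KL(P||Q) = Σ p(x) log(p(x)/q(x))
Term by term:
  x=0: 1/4 × log_10[(1/4)/(2/9)] = 0.0128
  x=1: 1/4 × log_10[(1/4)/(1/9)] = 0.0880
  x=2: 1/8 × log_10[(1/8)/(1/6)] = -0.0156
  x=3: 1/8 × log_10[(1/8)/(1/18)] = 0.0440
  x=4: 1/6 × log_10[(1/6)/(1/6)] = 0.0000
  x=5: 1/12 × log_10[(1/12)/(5/18)] = -0.0436
D_KL(P||Q) = 0.0857 dits

D_KL(P||Q) = 0.0857 ≥ 0 ✓

This non-negativity is a fundamental property: relative entropy cannot be negative because it measures how different Q is from P.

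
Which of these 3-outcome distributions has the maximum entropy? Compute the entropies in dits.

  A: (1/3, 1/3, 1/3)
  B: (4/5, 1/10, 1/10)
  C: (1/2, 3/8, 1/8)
A

For a discrete distribution over n outcomes, entropy is maximized by the uniform distribution.

Computing entropies:
H(A) = 0.4771 dits
H(B) = 0.2775 dits
H(C) = 0.4231 dits

The uniform distribution (where all probabilities equal 1/3) achieves the maximum entropy of log_10(3) = 0.4771 dits.

Distribution A has the highest entropy.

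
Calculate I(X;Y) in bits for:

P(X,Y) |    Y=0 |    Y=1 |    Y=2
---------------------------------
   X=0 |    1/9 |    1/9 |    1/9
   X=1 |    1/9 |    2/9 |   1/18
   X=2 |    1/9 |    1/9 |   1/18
0.0432 bits

Mutual information: I(X;Y) = H(X) + H(Y) - H(X,Y)

Marginals:
P(X) = (1/3, 7/18, 5/18), H(X) = 1.5715 bits
P(Y) = (1/3, 4/9, 2/9), H(Y) = 1.5305 bits

Joint entropy: H(X,Y) = 3.0588 bits

I(X;Y) = 1.5715 + 1.5305 - 3.0588 = 0.0432 bits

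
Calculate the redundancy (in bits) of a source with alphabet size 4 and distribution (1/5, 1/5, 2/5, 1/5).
0.0781 bits

Redundancy measures how far a source is from maximum entropy:
R = H_max - H(X)

Maximum entropy for 4 symbols: H_max = log_2(4) = 2.0000 bits
Actual entropy: H(X) = 1.9219 bits
Redundancy: R = 2.0000 - 1.9219 = 0.0781 bits

This redundancy represents potential for compression: the source could be compressed by 0.0781 bits per symbol.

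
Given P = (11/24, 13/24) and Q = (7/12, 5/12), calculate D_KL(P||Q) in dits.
0.0137 dits

KL divergence: D_KL(P||Q) = Σ p(x) log(p(x)/q(x))

Computing term by term:
  x=0: 11/24 × log_10[(11/24)/(7/12)] = 11/24 × -0.1047 = -0.0480
  x=1: 13/24 × log_10[(13/24)/(5/12)] = 13/24 × 0.1139 = 0.0617

D_KL(P||Q) = 0.0137 dits

Note: KL divergence is always non-negative and equals 0 iff P = Q.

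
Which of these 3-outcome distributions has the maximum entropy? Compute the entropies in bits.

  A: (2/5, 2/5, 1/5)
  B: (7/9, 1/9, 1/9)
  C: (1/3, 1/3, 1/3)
C

For a discrete distribution over n outcomes, entropy is maximized by the uniform distribution.

Computing entropies:
H(A) = 1.5219 bits
H(B) = 0.9864 bits
H(C) = 1.5850 bits

The uniform distribution (where all probabilities equal 1/3) achieves the maximum entropy of log_2(3) = 1.5850 bits.

Distribution C has the highest entropy.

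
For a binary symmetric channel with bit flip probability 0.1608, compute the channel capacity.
0.3638 bits

For a binary symmetric channel (BSC) with error probability p:
Capacity C = 1 - H(p) bits per symbol

where H(p) = -p log₂(p) - (1-p) log₂(1-p) is the binary entropy function.

H(0.1608) = 0.6362 bits
C = 1 - 0.6362 = 0.3638 bits per symbol

This means we can reliably transmit up to 0.3638 bits of information per channel use.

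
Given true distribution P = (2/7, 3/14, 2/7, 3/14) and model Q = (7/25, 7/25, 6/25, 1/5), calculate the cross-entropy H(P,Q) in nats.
1.3891 nats

Cross-entropy: H(P,Q) = -Σ p(x) log q(x)

Alternatively: H(P,Q) = H(P) + D_KL(P||Q)
H(P) = 1.3761 nats
D_KL(P||Q) = 0.0131 nats

H(P,Q) = 1.3761 + 0.0131 = 1.3891 nats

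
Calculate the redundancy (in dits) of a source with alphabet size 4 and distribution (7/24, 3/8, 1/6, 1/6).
0.0269 dits

Redundancy measures how far a source is from maximum entropy:
R = H_max - H(X)

Maximum entropy for 4 symbols: H_max = log_10(4) = 0.6021 dits
Actual entropy: H(X) = 0.5752 dits
Redundancy: R = 0.6021 - 0.5752 = 0.0269 dits

This redundancy represents potential for compression: the source could be compressed by 0.0269 dits per symbol.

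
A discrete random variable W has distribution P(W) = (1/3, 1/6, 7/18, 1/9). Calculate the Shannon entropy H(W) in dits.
0.5543 dits

Shannon entropy is H(X) = -Σ p(x) log p(x).

For P = (1/3, 1/6, 7/18, 1/9):
H = -1/3 × log_10(1/3) -1/6 × log_10(1/6) -7/18 × log_10(7/18) -1/9 × log_10(1/9)
H = 0.5543 dits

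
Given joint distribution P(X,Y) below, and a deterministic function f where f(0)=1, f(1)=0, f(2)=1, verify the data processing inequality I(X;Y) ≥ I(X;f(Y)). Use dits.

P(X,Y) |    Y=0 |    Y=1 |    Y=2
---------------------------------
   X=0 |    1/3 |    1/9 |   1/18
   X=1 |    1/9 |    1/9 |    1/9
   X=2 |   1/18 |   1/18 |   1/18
I(X;Y) = 0.0274, I(X;f(Y)) = 0.0034, inequality holds: 0.0274 ≥ 0.0034

Data Processing Inequality: For any Markov chain X → Y → Z, we have I(X;Y) ≥ I(X;Z).

Here Z = f(Y) is a deterministic function of Y, forming X → Y → Z.

Original I(X;Y) = 0.0274 dits

After applying f:
P(X,Z) where Z=f(Y):
- P(X,Z=0) = P(X,Y=1)
- P(X,Z=1) = P(X,Y=0) + P(X,Y=2)

I(X;Z) = I(X;f(Y)) = 0.0034 dits

Verification: 0.0274 ≥ 0.0034 ✓

Information cannot be created by processing; the function f can only lose information about X.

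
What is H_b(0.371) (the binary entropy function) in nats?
0.6595 nats

The binary entropy function is:
H(p) = -p log(p) - (1-p) log(1-p)

H(0.371) = -0.371 × log_e(0.371) - 0.629 × log_e(0.629)
H(0.371) = 0.6595 nats

Note: Binary entropy is maximized at p=0.5 (H=1 bit) and minimized at p=0 or p=1 (H=0).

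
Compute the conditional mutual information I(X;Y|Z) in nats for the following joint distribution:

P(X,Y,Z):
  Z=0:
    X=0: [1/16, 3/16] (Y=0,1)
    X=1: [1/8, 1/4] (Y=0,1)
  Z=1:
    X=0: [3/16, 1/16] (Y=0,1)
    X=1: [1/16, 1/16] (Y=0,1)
0.0140 nats

Conditional mutual information: I(X;Y|Z) = H(X|Z) + H(Y|Z) - H(X,Y|Z)

H(Z) = 0.6616
H(X,Z) = 1.3209 → H(X|Z) = 0.6593
H(Y,Z) = 1.2820 → H(Y|Z) = 0.6205
H(X,Y,Z) = 1.9274 → H(X,Y|Z) = 1.2658

I(X;Y|Z) = 0.6593 + 0.6205 - 1.2658 = 0.0140 nats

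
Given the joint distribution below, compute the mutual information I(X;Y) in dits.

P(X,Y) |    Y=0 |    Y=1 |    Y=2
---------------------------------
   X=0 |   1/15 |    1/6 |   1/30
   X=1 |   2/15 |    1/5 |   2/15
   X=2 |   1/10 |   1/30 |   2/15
0.0371 dits

Mutual information: I(X;Y) = H(X) + H(Y) - H(X,Y)

Marginals:
P(X) = (4/15, 7/15, 4/15), H(X) = 0.4606 dits
P(Y) = (3/10, 2/5, 3/10), H(Y) = 0.4729 dits

Joint entropy: H(X,Y) = 0.8964 dits

I(X;Y) = 0.4606 + 0.4729 - 0.8964 = 0.0371 dits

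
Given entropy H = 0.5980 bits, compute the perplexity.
1.5136

Perplexity is 2^H (or exp(H) for natural log).

H = 0.5980 bits
Perplexity = 2^0.5980 = 1.5136

Interpretation: The model's uncertainty is equivalent to choosing uniformly among 1.5 options.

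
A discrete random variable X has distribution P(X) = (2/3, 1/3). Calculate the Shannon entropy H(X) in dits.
0.2764 dits

Shannon entropy is H(X) = -Σ p(x) log p(x).

For P = (2/3, 1/3):
H = -2/3 × log_10(2/3) -1/3 × log_10(1/3)
H = 0.2764 dits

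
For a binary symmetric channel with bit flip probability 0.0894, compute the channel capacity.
0.5655 bits

For a binary symmetric channel (BSC) with error probability p:
Capacity C = 1 - H(p) bits per symbol

where H(p) = -p log₂(p) - (1-p) log₂(1-p) is the binary entropy function.

H(0.0894) = 0.4345 bits
C = 1 - 0.4345 = 0.5655 bits per symbol

This means we can reliably transmit up to 0.5655 bits of information per channel use.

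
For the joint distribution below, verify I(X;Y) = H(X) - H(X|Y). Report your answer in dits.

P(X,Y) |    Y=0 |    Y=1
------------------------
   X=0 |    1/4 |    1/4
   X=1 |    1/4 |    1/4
I(X;Y) = 0.0000 dits

Mutual information has multiple equivalent forms:
- I(X;Y) = H(X) - H(X|Y)
- I(X;Y) = H(Y) - H(Y|X)
- I(X;Y) = H(X) + H(Y) - H(X,Y)

Computing all quantities:
H(X) = 0.3010, H(Y) = 0.3010, H(X,Y) = 0.6021
H(X|Y) = 0.3010, H(Y|X) = 0.3010

Verification:
H(X) - H(X|Y) = 0.3010 - 0.3010 = 0.0000
H(Y) - H(Y|X) = 0.3010 - 0.3010 = 0.0000
H(X) + H(Y) - H(X,Y) = 0.3010 + 0.3010 - 0.6021 = 0.0000

All forms give I(X;Y) = 0.0000 dits. ✓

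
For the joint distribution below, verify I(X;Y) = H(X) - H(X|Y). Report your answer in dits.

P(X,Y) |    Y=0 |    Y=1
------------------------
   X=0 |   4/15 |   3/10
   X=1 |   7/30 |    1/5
I(X;Y) = 0.0010 dits

Mutual information has multiple equivalent forms:
- I(X;Y) = H(X) - H(X|Y)
- I(X;Y) = H(Y) - H(Y|X)
- I(X;Y) = H(X) + H(Y) - H(X,Y)

Computing all quantities:
H(X) = 0.2972, H(Y) = 0.3010, H(X,Y) = 0.5972
H(X|Y) = 0.2962, H(Y|X) = 0.3000

Verification:
H(X) - H(X|Y) = 0.2972 - 0.2962 = 0.0010
H(Y) - H(Y|X) = 0.3010 - 0.3000 = 0.0010
H(X) + H(Y) - H(X,Y) = 0.2972 + 0.3010 - 0.5972 = 0.0010

All forms give I(X;Y) = 0.0010 dits. ✓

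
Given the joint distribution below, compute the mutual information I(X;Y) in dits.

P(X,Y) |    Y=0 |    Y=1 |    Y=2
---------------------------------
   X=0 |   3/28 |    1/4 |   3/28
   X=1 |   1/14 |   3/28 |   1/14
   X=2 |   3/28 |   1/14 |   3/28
0.0135 dits

Mutual information: I(X;Y) = H(X) + H(Y) - H(X,Y)

Marginals:
P(X) = (13/28, 1/4, 2/7), H(X) = 0.4607 dits
P(Y) = (2/7, 3/7, 2/7), H(Y) = 0.4686 dits

Joint entropy: H(X,Y) = 0.9158 dits

I(X;Y) = 0.4607 + 0.4686 - 0.9158 = 0.0135 dits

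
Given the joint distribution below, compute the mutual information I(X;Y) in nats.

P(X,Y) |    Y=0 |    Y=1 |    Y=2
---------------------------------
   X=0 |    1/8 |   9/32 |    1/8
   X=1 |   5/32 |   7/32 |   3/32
0.0059 nats

Mutual information: I(X;Y) = H(X) + H(Y) - H(X,Y)

Marginals:
P(X) = (17/32, 15/32), H(X) = 0.6912 nats
P(Y) = (9/32, 1/2, 7/32), H(Y) = 1.0358 nats

Joint entropy: H(X,Y) = 1.7211 nats

I(X;Y) = 0.6912 + 1.0358 - 1.7211 = 0.0059 nats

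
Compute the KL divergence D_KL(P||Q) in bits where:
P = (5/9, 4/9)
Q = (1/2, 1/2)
0.0089 bits

KL divergence: D_KL(P||Q) = Σ p(x) log(p(x)/q(x))

Computing term by term:
  x=0: 5/9 × log_2[(5/9)/(1/2)] = 5/9 × 0.1520 = 0.0844
  x=1: 4/9 × log_2[(4/9)/(1/2)] = 4/9 × -0.1699 = -0.0755

D_KL(P||Q) = 0.0089 bits

Note: KL divergence is always non-negative and equals 0 iff P = Q.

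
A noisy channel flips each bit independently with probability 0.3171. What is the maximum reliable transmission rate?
0.0988 bits

For a binary symmetric channel (BSC) with error probability p:
Capacity C = 1 - H(p) bits per symbol

where H(p) = -p log₂(p) - (1-p) log₂(1-p) is the binary entropy function.

H(0.3171) = 0.9012 bits
C = 1 - 0.9012 = 0.0988 bits per symbol

This means we can reliably transmit up to 0.0988 bits of information per channel use.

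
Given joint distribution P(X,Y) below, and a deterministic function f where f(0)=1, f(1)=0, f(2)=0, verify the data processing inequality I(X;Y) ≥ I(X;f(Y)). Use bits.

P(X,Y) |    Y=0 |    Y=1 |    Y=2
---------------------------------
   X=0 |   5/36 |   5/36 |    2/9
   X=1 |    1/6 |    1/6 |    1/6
I(X;Y) = 0.0094, I(X;f(Y)) = 0.0026, inequality holds: 0.0094 ≥ 0.0026

Data Processing Inequality: For any Markov chain X → Y → Z, we have I(X;Y) ≥ I(X;Z).

Here Z = f(Y) is a deterministic function of Y, forming X → Y → Z.

Original I(X;Y) = 0.0094 bits

After applying f:
P(X,Z) where Z=f(Y):
- P(X,Z=0) = P(X,Y=1) + P(X,Y=2)
- P(X,Z=1) = P(X,Y=0)

I(X;Z) = I(X;f(Y)) = 0.0026 bits

Verification: 0.0094 ≥ 0.0026 ✓

Information cannot be created by processing; the function f can only lose information about X.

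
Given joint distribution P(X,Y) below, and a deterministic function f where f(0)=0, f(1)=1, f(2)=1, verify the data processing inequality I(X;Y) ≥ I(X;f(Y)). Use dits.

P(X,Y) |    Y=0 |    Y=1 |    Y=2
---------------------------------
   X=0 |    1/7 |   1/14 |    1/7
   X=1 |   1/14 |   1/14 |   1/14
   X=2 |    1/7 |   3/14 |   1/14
I(X;Y) = 0.0207, I(X;f(Y)) = 0.0010, inequality holds: 0.0207 ≥ 0.0010

Data Processing Inequality: For any Markov chain X → Y → Z, we have I(X;Y) ≥ I(X;Z).

Here Z = f(Y) is a deterministic function of Y, forming X → Y → Z.

Original I(X;Y) = 0.0207 dits

After applying f:
P(X,Z) where Z=f(Y):
- P(X,Z=0) = P(X,Y=0)
- P(X,Z=1) = P(X,Y=1) + P(X,Y=2)

I(X;Z) = I(X;f(Y)) = 0.0010 dits

Verification: 0.0207 ≥ 0.0010 ✓

Information cannot be created by processing; the function f can only lose information about X.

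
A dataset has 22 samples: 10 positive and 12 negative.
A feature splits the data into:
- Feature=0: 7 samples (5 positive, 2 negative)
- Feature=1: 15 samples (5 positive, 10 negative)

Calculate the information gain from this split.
0.0933 bits

Information Gain = H(Y) - H(Y|Feature)

Before split:
P(positive) = 10/22 = 0.4545
H(Y) = 0.9940 bits

After split:
Feature=0: H = 0.8631 bits (weight = 7/22)
Feature=1: H = 0.9183 bits (weight = 15/22)
H(Y|Feature) = (7/22)×0.8631 + (15/22)×0.9183 = 0.9007 bits

Information Gain = 0.9940 - 0.9007 = 0.0933 bits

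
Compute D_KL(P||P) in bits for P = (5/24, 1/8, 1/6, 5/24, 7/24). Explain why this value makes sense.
0.0000 bits

KL divergence satisfies the Gibbs inequality: D_KL(P||Q) ≥ 0 for all distributions P, Q.

D_KL(P||Q) = Σ p(x) log(p(x)/q(x))
Each term is p(x) × log_2(p(x)/p(x)) = p(x) × log_2(1) = 0, so the sum is 0.
D_KL(P||Q) = 0.0000 bits

When P = Q, the KL divergence is exactly 0, as there is no 'divergence' between identical distributions.

This non-negativity is a fundamental property: relative entropy cannot be negative because it measures how different Q is from P.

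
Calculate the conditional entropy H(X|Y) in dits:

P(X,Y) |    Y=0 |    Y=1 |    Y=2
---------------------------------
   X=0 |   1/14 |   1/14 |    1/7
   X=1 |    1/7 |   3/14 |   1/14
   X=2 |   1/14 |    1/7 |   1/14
0.4463 dits

Using the chain rule: H(X|Y) = H(X,Y) - H(Y)

First, compute H(X,Y) = 0.9149 dits

Marginal P(Y) = (2/7, 3/7, 2/7)
H(Y) = 0.4686 dits

H(X|Y) = H(X,Y) - H(Y) = 0.9149 - 0.4686 = 0.4463 dits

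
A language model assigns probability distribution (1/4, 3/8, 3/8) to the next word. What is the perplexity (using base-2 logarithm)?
2.9512

Perplexity is 2^H (or exp(H) for natural log).

First, H = -Σ p log p = 1.5613 bits
Perplexity = 2^1.5613 = 2.9512

Interpretation: The model's uncertainty is equivalent to choosing uniformly among 3.0 options.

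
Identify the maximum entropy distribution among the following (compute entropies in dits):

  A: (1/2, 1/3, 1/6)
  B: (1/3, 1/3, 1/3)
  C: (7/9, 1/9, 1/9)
B

For a discrete distribution over n outcomes, entropy is maximized by the uniform distribution.

Computing entropies:
H(A) = 0.4392 dits
H(B) = 0.4771 dits
H(C) = 0.2969 dits

The uniform distribution (where all probabilities equal 1/3) achieves the maximum entropy of log_10(3) = 0.4771 dits.

Distribution B has the highest entropy.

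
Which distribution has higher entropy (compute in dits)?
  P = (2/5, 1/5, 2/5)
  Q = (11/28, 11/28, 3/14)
Q

Computing entropies in dits:
H(P) = 0.4581
H(Q) = 0.4622

Distribution Q has higher entropy.

Intuition: The distribution closer to uniform (more spread out) has higher entropy.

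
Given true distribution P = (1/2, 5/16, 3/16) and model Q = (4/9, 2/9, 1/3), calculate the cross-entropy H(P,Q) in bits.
1.5602 bits

Cross-entropy: H(P,Q) = -Σ p(x) log q(x)

Alternatively: H(P,Q) = H(P) + D_KL(P||Q)
H(P) = 1.4772 bits
D_KL(P||Q) = 0.0830 bits

H(P,Q) = 1.4772 + 0.0830 = 1.5602 bits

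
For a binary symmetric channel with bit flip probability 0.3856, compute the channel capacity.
0.0381 bits

For a binary symmetric channel (BSC) with error probability p:
Capacity C = 1 - H(p) bits per symbol

where H(p) = -p log₂(p) - (1-p) log₂(1-p) is the binary entropy function.

H(0.3856) = 0.9619 bits
C = 1 - 0.9619 = 0.0381 bits per symbol

This means we can reliably transmit up to 0.0381 bits of information per channel use.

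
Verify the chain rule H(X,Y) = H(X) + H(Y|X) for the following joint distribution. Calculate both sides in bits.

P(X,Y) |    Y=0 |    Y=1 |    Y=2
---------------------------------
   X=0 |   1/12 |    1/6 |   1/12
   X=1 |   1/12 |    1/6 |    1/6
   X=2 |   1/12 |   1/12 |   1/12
H(X,Y) = 3.0850, H(X) = 1.5546, H(Y|X) = 1.5304 (all in bits)

Chain rule: H(X,Y) = H(X) + H(Y|X)

Left side — joint entropy directly:
H(X,Y) = -Σ p(x,y) log p(x,y) = 3.0850 bits

Right side — compute H(Y|X) from the conditional distributions:
P(X) = (1/3, 5/12, 1/4), so H(X) = 1.5546 bits
H(Y|X) = Σ_x P(X=x) · H(Y|X=x):
  P(Y|X=0) = (1/4, 1/2, 1/4), H(Y|X=0) = 1.5000, weight P(X=0) = 1/3
  P(Y|X=1) = (1/5, 2/5, 2/5), H(Y|X=1) = 1.5219, weight P(X=1) = 5/12
  P(Y|X=2) = (1/3, 1/3, 1/3), H(Y|X=2) = 1.5850, weight P(X=2) = 1/4
H(Y|X) = 1.5304 bits

H(X) + H(Y|X) = 1.5546 + 1.5304 = 3.0850 bits

Both sides equal 3.0850 bits. ✓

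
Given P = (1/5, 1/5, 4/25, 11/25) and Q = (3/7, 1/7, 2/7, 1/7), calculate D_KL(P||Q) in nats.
0.3171 nats

KL divergence: D_KL(P||Q) = Σ p(x) log(p(x)/q(x))

Computing term by term:
  x=0: 1/5 × log_e[(1/5)/(3/7)] = 1/5 × -0.7621 = -0.1524
  x=1: 1/5 × log_e[(1/5)/(1/7)] = 1/5 × 0.3365 = 0.0673
  x=2: 4/25 × log_e[(4/25)/(2/7)] = 4/25 × -0.5798 = -0.0928
  x=3: 11/25 × log_e[(11/25)/(1/7)] = 11/25 × 1.1249 = 0.4950

D_KL(P||Q) = 0.3171 nats

Note: KL divergence is always non-negative and equals 0 iff P = Q.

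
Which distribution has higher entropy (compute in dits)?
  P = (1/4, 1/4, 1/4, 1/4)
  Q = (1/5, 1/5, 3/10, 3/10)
P

Computing entropies in dits:
H(P) = 0.6021
H(Q) = 0.5933

Distribution P has higher entropy.

Intuition: The distribution closer to uniform (more spread out) has higher entropy.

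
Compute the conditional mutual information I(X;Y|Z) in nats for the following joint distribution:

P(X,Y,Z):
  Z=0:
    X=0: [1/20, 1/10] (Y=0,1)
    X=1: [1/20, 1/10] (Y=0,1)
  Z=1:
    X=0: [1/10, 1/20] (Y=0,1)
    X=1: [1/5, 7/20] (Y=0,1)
0.0220 nats

Conditional mutual information: I(X;Y|Z) = H(X|Z) + H(Y|Z) - H(X,Y|Z)

H(Z) = 0.6109
H(X,Z) = 1.1825 → H(X|Z) = 0.5717
H(Y,Z) = 1.2799 → H(Y|Z) = 0.6690
H(X,Y,Z) = 1.8295 → H(X,Y|Z) = 1.2186

I(X;Y|Z) = 0.5717 + 0.6690 - 1.2186 = 0.0220 nats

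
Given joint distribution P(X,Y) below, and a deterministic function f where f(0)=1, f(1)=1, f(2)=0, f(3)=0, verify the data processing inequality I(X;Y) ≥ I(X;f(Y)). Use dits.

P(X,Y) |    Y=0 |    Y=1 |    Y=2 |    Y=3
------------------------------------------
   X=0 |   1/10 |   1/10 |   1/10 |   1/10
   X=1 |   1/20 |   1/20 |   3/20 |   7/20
I(X;Y) = 0.0328, I(X;f(Y)) = 0.0275, inequality holds: 0.0328 ≥ 0.0275

Data Processing Inequality: For any Markov chain X → Y → Z, we have I(X;Y) ≥ I(X;Z).

Here Z = f(Y) is a deterministic function of Y, forming X → Y → Z.

Original I(X;Y) = 0.0328 dits

After applying f:
P(X,Z) where Z=f(Y):
- P(X,Z=0) = P(X,Y=2) + P(X,Y=3)
- P(X,Z=1) = P(X,Y=0) + P(X,Y=1)

I(X;Z) = I(X;f(Y)) = 0.0275 dits

Verification: 0.0328 ≥ 0.0275 ✓

Information cannot be created by processing; the function f can only lose information about X.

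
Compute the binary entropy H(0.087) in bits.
0.4264 bits

The binary entropy function is:
H(p) = -p log(p) - (1-p) log(1-p)

H(0.087) = -0.087 × log_2(0.087) - 0.913 × log_2(0.913)
H(0.087) = 0.4264 bits

Note: Binary entropy is maximized at p=0.5 (H=1 bit) and minimized at p=0 or p=1 (H=0).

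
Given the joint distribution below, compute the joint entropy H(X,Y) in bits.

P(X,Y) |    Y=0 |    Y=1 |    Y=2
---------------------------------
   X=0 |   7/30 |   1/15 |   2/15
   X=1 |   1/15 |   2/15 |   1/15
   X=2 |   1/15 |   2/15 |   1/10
3.0267 bits

Joint entropy is H(X,Y) = -Σ_{x,y} p(x,y) log p(x,y).

Summing over all non-zero entries:
H(X,Y) = -[7/30·log_2(7/30) + 1/15·log_2(1/15) + 2/15·log_2(2/15) + 1/15·log_2(1/15) + 2/15·log_2(2/15) + 1/15·log_2(1/15) + 1/15·log_2(1/15) + 2/15·log_2(2/15) + 1/10·log_2(1/10)]
H(X,Y) = 3.0267 bits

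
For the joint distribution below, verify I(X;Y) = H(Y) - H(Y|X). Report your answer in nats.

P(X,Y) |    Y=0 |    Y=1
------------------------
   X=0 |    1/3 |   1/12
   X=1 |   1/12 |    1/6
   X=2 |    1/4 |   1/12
I(X;Y) = 0.0814 nats

Mutual information has multiple equivalent forms:
- I(X;Y) = H(X) - H(X|Y)
- I(X;Y) = H(Y) - H(Y|X)
- I(X;Y) = H(X) + H(Y) - H(X,Y)

Computing all quantities:
H(X) = 1.0776, H(Y) = 0.6365, H(X,Y) = 1.6326
H(X|Y) = 0.9961, H(Y|X) = 0.5551

Verification:
H(X) - H(X|Y) = 1.0776 - 0.9961 = 0.0814
H(Y) - H(Y|X) = 0.6365 - 0.5551 = 0.0814
H(X) + H(Y) - H(X,Y) = 1.0776 + 0.6365 - 1.6326 = 0.0814

All forms give I(X;Y) = 0.0814 nats. ✓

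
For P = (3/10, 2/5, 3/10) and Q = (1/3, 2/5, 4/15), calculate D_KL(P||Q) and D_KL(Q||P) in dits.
D_KL(P||Q) = 0.0016, D_KL(Q||P) = 0.0016

KL divergence is not symmetric: D_KL(P||Q) ≠ D_KL(Q||P) in general.

D_KL(P||Q) = 0.0016 dits
D_KL(Q||P) = 0.0016 dits

In this case they happen to be equal (to 4 decimal places).

This asymmetry is why KL divergence is not a true distance metric.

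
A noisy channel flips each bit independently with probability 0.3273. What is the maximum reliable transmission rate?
0.0879 bits

For a binary symmetric channel (BSC) with error probability p:
Capacity C = 1 - H(p) bits per symbol

where H(p) = -p log₂(p) - (1-p) log₂(1-p) is the binary entropy function.

H(0.3273) = 0.9121 bits
C = 1 - 0.9121 = 0.0879 bits per symbol

This means we can reliably transmit up to 0.0879 bits of information per channel use.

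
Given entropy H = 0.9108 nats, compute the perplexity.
2.4863

Perplexity is e^H (or exp(H) for natural log).

H = 0.9108 nats
Perplexity = e^0.9108 = 2.4863

Interpretation: The model's uncertainty is equivalent to choosing uniformly among 2.5 options.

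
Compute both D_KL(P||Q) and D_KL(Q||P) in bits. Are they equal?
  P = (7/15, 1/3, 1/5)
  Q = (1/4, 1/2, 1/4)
D_KL(P||Q) = 0.1608, D_KL(Q||P) = 0.1478

KL divergence is not symmetric: D_KL(P||Q) ≠ D_KL(Q||P) in general.

D_KL(P||Q) = 0.1608 bits
D_KL(Q||P) = 0.1478 bits

No, they are not equal!

This asymmetry is why KL divergence is not a true distance metric.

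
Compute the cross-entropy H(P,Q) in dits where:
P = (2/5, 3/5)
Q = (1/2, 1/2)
0.3010 dits

Cross-entropy: H(P,Q) = -Σ p(x) log q(x)

Alternatively: H(P,Q) = H(P) + D_KL(P||Q)
H(P) = 0.2923 dits
D_KL(P||Q) = 0.0087 dits

H(P,Q) = 0.2923 + 0.0087 = 0.3010 dits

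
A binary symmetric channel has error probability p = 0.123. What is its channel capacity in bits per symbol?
0.4621 bits

For a binary symmetric channel (BSC) with error probability p:
Capacity C = 1 - H(p) bits per symbol

where H(p) = -p log₂(p) - (1-p) log₂(1-p) is the binary entropy function.

H(0.123) = 0.5379 bits
C = 1 - 0.5379 = 0.4621 bits per symbol

This means we can reliably transmit up to 0.4621 bits of information per channel use.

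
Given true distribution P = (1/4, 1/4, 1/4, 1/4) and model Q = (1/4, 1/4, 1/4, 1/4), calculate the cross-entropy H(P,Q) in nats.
1.3863 nats

Cross-entropy: H(P,Q) = -Σ p(x) log q(x)

Alternatively: H(P,Q) = H(P) + D_KL(P||Q)
H(P) = 1.3863 nats
D_KL(P||Q) = 0.0000 nats

H(P,Q) = 1.3863 + 0.0000 = 1.3863 nats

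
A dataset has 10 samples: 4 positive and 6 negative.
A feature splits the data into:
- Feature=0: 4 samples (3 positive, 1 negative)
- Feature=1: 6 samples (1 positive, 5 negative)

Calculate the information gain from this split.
0.2564 bits

Information Gain = H(Y) - H(Y|Feature)

Before split:
P(positive) = 4/10 = 0.4000
H(Y) = 0.9710 bits

After split:
Feature=0: H = 0.8113 bits (weight = 4/10)
Feature=1: H = 0.6500 bits (weight = 6/10)
H(Y|Feature) = (4/10)×0.8113 + (6/10)×0.6500 = 0.7145 bits

Information Gain = 0.9710 - 0.7145 = 0.2564 bits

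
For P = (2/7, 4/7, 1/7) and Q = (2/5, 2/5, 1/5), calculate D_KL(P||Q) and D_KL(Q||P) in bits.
D_KL(P||Q) = 0.0860, D_KL(Q||P) = 0.0854

KL divergence is not symmetric: D_KL(P||Q) ≠ D_KL(Q||P) in general.

D_KL(P||Q) = 0.0860 bits
D_KL(Q||P) = 0.0854 bits

No, they are not equal!

This asymmetry is why KL divergence is not a true distance metric.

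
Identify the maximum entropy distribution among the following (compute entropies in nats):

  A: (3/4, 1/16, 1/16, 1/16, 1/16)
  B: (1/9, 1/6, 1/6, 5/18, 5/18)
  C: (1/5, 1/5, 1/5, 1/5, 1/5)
C

For a discrete distribution over n outcomes, entropy is maximized by the uniform distribution.

Computing entropies:
H(A) = 0.9089 nats
H(B) = 1.5530 nats
H(C) = 1.6094 nats

The uniform distribution (where all probabilities equal 1/5) achieves the maximum entropy of log_e(5) = 1.6094 nats.

Distribution C has the highest entropy.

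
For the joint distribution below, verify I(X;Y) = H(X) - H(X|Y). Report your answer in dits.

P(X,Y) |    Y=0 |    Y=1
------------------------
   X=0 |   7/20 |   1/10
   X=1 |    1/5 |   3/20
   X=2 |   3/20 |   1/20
I(X;Y) = 0.0091 dits

Mutual information has multiple equivalent forms:
- I(X;Y) = H(X) - H(X|Y)
- I(X;Y) = H(Y) - H(Y|X)
- I(X;Y) = H(X) + H(Y) - H(X,Y)

Computing all quantities:
H(X) = 0.4554, H(Y) = 0.2653, H(X,Y) = 0.7116
H(X|Y) = 0.4463, H(Y|X) = 0.2562

Verification:
H(X) - H(X|Y) = 0.4554 - 0.4463 = 0.0091
H(Y) - H(Y|X) = 0.2653 - 0.2562 = 0.0091
H(X) + H(Y) - H(X,Y) = 0.4554 + 0.2653 - 0.7116 = 0.0091

All forms give I(X;Y) = 0.0091 dits. ✓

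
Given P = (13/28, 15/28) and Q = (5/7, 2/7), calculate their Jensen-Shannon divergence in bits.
0.0472 bits

Jensen-Shannon divergence is:
JSD(P||Q) = 0.5 × D_KL(P||M) + 0.5 × D_KL(Q||M)
where M = 0.5 × (P + Q) is the mixture distribution.

M = 0.5 × (13/28, 15/28) + 0.5 × (5/7, 2/7) = (0.589286, 0.410714)

D_KL(P||M) = 0.0457 bits
D_KL(Q||M) = 0.0486 bits

JSD(P||Q) = 0.5 × 0.0457 + 0.5 × 0.0486 = 0.0472 bits

Unlike KL divergence, JSD is symmetric and bounded: 0 ≤ JSD ≤ log(2).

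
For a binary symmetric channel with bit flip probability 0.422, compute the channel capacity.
0.0176 bits

For a binary symmetric channel (BSC) with error probability p:
Capacity C = 1 - H(p) bits per symbol

where H(p) = -p log₂(p) - (1-p) log₂(1-p) is the binary entropy function.

H(0.422) = 0.9824 bits
C = 1 - 0.9824 = 0.0176 bits per symbol

This means we can reliably transmit up to 0.0176 bits of information per channel use.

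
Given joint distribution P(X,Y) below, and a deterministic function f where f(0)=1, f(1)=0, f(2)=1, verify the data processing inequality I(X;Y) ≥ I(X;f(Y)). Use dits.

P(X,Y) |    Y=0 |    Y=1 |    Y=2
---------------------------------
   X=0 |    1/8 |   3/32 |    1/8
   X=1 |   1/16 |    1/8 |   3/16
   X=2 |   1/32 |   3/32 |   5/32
I(X;Y) = 0.0146, I(X;f(Y)) = 0.0008, inequality holds: 0.0146 ≥ 0.0008

Data Processing Inequality: For any Markov chain X → Y → Z, we have I(X;Y) ≥ I(X;Z).

Here Z = f(Y) is a deterministic function of Y, forming X → Y → Z.

Original I(X;Y) = 0.0146 dits

After applying f:
P(X,Z) where Z=f(Y):
- P(X,Z=0) = P(X,Y=1)
- P(X,Z=1) = P(X,Y=0) + P(X,Y=2)

I(X;Z) = I(X;f(Y)) = 0.0008 dits

Verification: 0.0146 ≥ 0.0008 ✓

Information cannot be created by processing; the function f can only lose information about X.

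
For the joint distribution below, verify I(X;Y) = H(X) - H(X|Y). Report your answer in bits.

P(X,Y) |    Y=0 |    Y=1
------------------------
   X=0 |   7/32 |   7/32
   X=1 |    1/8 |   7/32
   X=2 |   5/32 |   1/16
I(X;Y) = 0.0486 bits

Mutual information has multiple equivalent forms:
- I(X;Y) = H(X) - H(X|Y)
- I(X;Y) = H(Y) - H(Y|X)
- I(X;Y) = H(X) + H(Y) - H(X,Y)

Computing all quantities:
H(X) = 1.5310, H(Y) = 1.0000, H(X,Y) = 2.4824
H(X|Y) = 1.4824, H(Y|X) = 0.9514

Verification:
H(X) - H(X|Y) = 1.5310 - 1.4824 = 0.0486
H(Y) - H(Y|X) = 1.0000 - 0.9514 = 0.0486
H(X) + H(Y) - H(X,Y) = 1.5310 + 1.0000 - 2.4824 = 0.0486

All forms give I(X;Y) = 0.0486 bits. ✓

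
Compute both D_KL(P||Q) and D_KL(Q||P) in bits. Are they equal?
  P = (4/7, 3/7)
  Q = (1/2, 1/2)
D_KL(P||Q) = 0.0148, D_KL(Q||P) = 0.0149

KL divergence is not symmetric: D_KL(P||Q) ≠ D_KL(Q||P) in general.

D_KL(P||Q) = 0.0148 bits
D_KL(Q||P) = 0.0149 bits

No, they are not equal!

This asymmetry is why KL divergence is not a true distance metric.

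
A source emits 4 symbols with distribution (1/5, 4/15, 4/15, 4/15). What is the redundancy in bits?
0.0101 bits

Redundancy measures how far a source is from maximum entropy:
R = H_max - H(X)

Maximum entropy for 4 symbols: H_max = log_2(4) = 2.0000 bits
Actual entropy: H(X) = 1.9899 bits
Redundancy: R = 2.0000 - 1.9899 = 0.0101 bits

This redundancy represents potential for compression: the source could be compressed by 0.0101 bits per symbol.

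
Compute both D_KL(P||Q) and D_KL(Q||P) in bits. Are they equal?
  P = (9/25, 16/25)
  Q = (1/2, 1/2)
D_KL(P||Q) = 0.0573, D_KL(Q||P) = 0.0589

KL divergence is not symmetric: D_KL(P||Q) ≠ D_KL(Q||P) in general.

D_KL(P||Q) = 0.0573 bits
D_KL(Q||P) = 0.0589 bits

No, they are not equal!

This asymmetry is why KL divergence is not a true distance metric.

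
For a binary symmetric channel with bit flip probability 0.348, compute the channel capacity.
0.0677 bits

For a binary symmetric channel (BSC) with error probability p:
Capacity C = 1 - H(p) bits per symbol

where H(p) = -p log₂(p) - (1-p) log₂(1-p) is the binary entropy function.

H(0.348) = 0.9323 bits
C = 1 - 0.9323 = 0.0677 bits per symbol

This means we can reliably transmit up to 0.0677 bits of information per channel use.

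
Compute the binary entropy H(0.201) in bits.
0.7239 bits

The binary entropy function is:
H(p) = -p log(p) - (1-p) log(1-p)

H(0.201) = -0.201 × log_2(0.201) - 0.799 × log_2(0.799)
H(0.201) = 0.7239 bits

Note: Binary entropy is maximized at p=0.5 (H=1 bit) and minimized at p=0 or p=1 (H=0).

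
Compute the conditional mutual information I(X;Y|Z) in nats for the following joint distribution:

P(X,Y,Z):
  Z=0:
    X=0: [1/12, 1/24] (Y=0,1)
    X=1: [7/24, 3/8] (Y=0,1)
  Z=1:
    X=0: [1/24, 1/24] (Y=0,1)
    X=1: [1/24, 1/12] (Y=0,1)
0.0141 nats

Conditional mutual information: I(X;Y|Z) = H(X|Z) + H(Y|Z) - H(X,Y|Z)

H(Z) = 0.5117
H(X,Z) = 0.9972 → H(X|Z) = 0.4855
H(Y,Z) = 1.1996 → H(Y|Z) = 0.6879
H(X,Y,Z) = 1.6710 → H(X,Y|Z) = 1.1593

I(X;Y|Z) = 0.4855 + 0.6879 - 1.1593 = 0.0141 nats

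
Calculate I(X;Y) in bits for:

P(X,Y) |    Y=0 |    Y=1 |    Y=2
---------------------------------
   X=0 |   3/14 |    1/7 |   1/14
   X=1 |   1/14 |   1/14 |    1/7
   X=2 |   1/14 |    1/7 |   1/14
0.0949 bits

Mutual information: I(X;Y) = H(X) + H(Y) - H(X,Y)

Marginals:
P(X) = (3/7, 2/7, 2/7), H(X) = 1.5567 bits
P(Y) = (5/14, 5/14, 2/7), H(Y) = 1.5774 bits

Joint entropy: H(X,Y) = 3.0391 bits

I(X;Y) = 1.5567 + 1.5774 - 3.0391 = 0.0949 bits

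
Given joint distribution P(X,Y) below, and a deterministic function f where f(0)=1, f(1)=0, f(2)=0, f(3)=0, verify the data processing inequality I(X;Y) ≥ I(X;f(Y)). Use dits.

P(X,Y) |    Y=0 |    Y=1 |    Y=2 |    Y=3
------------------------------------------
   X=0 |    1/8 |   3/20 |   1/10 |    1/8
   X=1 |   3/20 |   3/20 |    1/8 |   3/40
I(X;Y) = 0.0038, I(X;f(Y)) = 0.0007, inequality holds: 0.0038 ≥ 0.0007

Data Processing Inequality: For any Markov chain X → Y → Z, we have I(X;Y) ≥ I(X;Z).

Here Z = f(Y) is a deterministic function of Y, forming X → Y → Z.

Original I(X;Y) = 0.0038 dits

After applying f:
P(X,Z) where Z=f(Y):
- P(X,Z=0) = P(X,Y=1) + P(X,Y=2) + P(X,Y=3)
- P(X,Z=1) = P(X,Y=0)

I(X;Z) = I(X;f(Y)) = 0.0007 dits

Verification: 0.0038 ≥ 0.0007 ✓

Information cannot be created by processing; the function f can only lose information about X.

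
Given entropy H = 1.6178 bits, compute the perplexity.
3.0691

Perplexity is 2^H (or exp(H) for natural log).

H = 1.6178 bits
Perplexity = 2^1.6178 = 3.0691

Interpretation: The model's uncertainty is equivalent to choosing uniformly among 3.1 options.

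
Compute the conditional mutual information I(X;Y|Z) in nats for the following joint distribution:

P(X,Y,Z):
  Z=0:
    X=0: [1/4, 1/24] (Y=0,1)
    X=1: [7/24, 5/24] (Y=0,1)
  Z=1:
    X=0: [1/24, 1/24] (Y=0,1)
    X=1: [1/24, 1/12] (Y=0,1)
0.0374 nats

Conditional mutual information: I(X;Y|Z) = H(X|Z) + H(Y|Z) - H(X,Y|Z)

H(Z) = 0.5117
H(X,Z) = 1.1730 → H(X|Z) = 0.6612
H(Y,Z) = 1.1457 → H(Y|Z) = 0.6339
H(X,Y,Z) = 1.7695 → H(X,Y|Z) = 1.2578

I(X;Y|Z) = 0.6612 + 0.6339 - 1.2578 = 0.0374 nats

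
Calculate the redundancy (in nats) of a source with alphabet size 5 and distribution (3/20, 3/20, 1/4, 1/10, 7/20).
0.0960 nats

Redundancy measures how far a source is from maximum entropy:
R = H_max - H(X)

Maximum entropy for 5 symbols: H_max = log_e(5) = 1.6094 nats
Actual entropy: H(X) = 1.5134 nats
Redundancy: R = 1.6094 - 1.5134 = 0.0960 nats

This redundancy represents potential for compression: the source could be compressed by 0.0960 nats per symbol.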